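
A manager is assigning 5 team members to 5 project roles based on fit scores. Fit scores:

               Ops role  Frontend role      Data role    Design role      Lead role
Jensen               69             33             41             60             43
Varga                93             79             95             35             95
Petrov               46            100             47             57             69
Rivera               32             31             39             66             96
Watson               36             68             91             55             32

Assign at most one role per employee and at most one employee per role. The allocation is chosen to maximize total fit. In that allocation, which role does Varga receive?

Treat this as an assignment problem: match each employee to one role.
Optimal: Jensen→Design role (60 pts), Varga→Ops role (93 pts), Petrov→Frontend role (100 pts), Rivera→Lead role (96 pts), Watson→Data role (91 pts) — total 60+93+100+96+91 = 440 pts.
Column-greedy (each role in turn goes to its best remaining employee) gives 393 pts, worse by 47.
Swapping Varga↔Jensen (Varga→Design role 35 pts, Jensen→Ops role 69 pts) loses 49.
Varga's own top role is Data role (95 pts), but forcing Varga→Data role and reassigning the rest optimally gives only 415 pts — worse by 25.

Varga receives Ops role.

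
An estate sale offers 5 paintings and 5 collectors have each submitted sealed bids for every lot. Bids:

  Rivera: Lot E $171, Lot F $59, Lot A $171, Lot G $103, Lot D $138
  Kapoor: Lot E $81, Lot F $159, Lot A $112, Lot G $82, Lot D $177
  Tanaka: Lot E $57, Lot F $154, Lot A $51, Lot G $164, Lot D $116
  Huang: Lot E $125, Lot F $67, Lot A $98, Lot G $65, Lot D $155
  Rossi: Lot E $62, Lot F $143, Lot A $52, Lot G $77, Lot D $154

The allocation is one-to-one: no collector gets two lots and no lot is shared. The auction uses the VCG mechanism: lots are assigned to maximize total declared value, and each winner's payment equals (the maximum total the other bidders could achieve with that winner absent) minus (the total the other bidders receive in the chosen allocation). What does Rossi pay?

Rossi pays $12.

Efficient allocation: Rivera→Lot A ($171), Kapoor→Lot D ($177), Tanaka→Lot G ($164), Huang→Lot E ($125), Rossi→Lot F ($143); total welfare W = $780.
Rossi receives Lot F at value $143, so the others get W − 143 = $637.
Without Rossi: best allocation of the remaining 4 bidders over all 5 lots is Rivera→Lot E ($171), Kapoor→Lot F ($159), Tanaka→Lot G ($164), Huang→Lot D ($155), total $649.
VCG payment = (others' best without Rossi) − (others' welfare with Rossi) = 649 − 637 = $12.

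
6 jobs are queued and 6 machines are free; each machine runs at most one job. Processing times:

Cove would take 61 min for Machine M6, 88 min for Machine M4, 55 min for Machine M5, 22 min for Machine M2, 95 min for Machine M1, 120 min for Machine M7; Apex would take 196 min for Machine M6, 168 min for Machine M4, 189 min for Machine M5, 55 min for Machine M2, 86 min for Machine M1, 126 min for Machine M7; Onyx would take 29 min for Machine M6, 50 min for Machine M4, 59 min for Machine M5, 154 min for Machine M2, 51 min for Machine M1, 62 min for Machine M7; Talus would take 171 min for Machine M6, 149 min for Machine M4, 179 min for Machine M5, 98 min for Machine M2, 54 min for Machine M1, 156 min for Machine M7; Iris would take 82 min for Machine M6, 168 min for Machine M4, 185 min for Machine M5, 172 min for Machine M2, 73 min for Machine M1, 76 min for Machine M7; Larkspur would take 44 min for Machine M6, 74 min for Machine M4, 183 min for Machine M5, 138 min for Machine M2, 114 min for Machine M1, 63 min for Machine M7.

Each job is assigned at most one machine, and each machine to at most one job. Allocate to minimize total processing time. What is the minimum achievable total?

This is the linear assignment problem.
Optimal: Cove→Machine M5 (55 min), Apex→Machine M2 (55 min), Onyx→Machine M4 (50 min), Talus→Machine M1 (54 min), Iris→Machine M7 (76 min), Larkspur→Machine M6 (44 min) — total 55+55+50+54+76+44 = 334 min.
No other one-to-one assignment undercuts 334 min.

Minimum total: 334 min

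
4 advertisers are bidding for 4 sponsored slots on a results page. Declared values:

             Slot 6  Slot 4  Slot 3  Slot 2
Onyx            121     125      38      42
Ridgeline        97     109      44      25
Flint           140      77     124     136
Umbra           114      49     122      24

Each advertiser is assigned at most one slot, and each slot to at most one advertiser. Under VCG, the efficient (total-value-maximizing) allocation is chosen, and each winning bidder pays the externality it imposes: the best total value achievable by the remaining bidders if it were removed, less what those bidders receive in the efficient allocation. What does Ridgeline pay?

Efficient allocation: Onyx→Slot 6 ($121), Ridgeline→Slot 4 ($109), Flint→Slot 2 ($136), Umbra→Slot 3 ($122); total welfare W = $488.
Ridgeline receives Slot 4 at value $109, so the others get W − 109 = $379.
Without Ridgeline: best allocation of the remaining 3 bidders over all 4 slots is Onyx→Slot 4 ($125), Flint→Slot 6 ($140), Umbra→Slot 3 ($122), total $387.
VCG payment = (others' best without Ridgeline) − (others' welfare with Ridgeline) = 387 − 379 = $8.

Ridgeline pays $8.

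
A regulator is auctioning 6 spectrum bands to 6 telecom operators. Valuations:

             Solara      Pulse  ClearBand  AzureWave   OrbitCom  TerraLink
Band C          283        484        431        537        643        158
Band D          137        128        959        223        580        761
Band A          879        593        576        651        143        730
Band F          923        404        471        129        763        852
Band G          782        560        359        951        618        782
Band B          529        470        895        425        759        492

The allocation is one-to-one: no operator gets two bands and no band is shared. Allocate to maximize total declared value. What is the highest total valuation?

This is the linear assignment problem.
Optimal: Solara→Band A ($879M), Pulse→Band C ($484M), ClearBand→Band D ($959M), AzureWave→Band G ($951M), OrbitCom→Band B ($759M), TerraLink→Band F ($852M) — total 879+484+959+951+759+852 = $4884M.
Row-greedy (each operator in turn takes its best remaining band) gives $4343M, worse by 541.
Next-best assignment: Solara→Band F, Pulse→Band C, ClearBand→Band D, AzureWave→Band G, OrbitCom→Band B, TerraLink→Band A = $4806M.
No other one-to-one assignment exceeds $4884M.

Maximum total: $4884M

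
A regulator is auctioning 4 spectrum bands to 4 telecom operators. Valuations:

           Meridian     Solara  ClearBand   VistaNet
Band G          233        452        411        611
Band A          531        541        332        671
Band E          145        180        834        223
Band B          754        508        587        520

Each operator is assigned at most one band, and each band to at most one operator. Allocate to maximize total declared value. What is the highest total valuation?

Optimal: Meridian→Band B ($754M), Solara→Band A ($541M), ClearBand→Band E ($834M), VistaNet→Band G ($611M) — total 754+541+834+611 = $2740M.
Max-entry greedy (repeatedly take the single best remaining cell) gives $2711M, worse by 29.

Max total: $2740M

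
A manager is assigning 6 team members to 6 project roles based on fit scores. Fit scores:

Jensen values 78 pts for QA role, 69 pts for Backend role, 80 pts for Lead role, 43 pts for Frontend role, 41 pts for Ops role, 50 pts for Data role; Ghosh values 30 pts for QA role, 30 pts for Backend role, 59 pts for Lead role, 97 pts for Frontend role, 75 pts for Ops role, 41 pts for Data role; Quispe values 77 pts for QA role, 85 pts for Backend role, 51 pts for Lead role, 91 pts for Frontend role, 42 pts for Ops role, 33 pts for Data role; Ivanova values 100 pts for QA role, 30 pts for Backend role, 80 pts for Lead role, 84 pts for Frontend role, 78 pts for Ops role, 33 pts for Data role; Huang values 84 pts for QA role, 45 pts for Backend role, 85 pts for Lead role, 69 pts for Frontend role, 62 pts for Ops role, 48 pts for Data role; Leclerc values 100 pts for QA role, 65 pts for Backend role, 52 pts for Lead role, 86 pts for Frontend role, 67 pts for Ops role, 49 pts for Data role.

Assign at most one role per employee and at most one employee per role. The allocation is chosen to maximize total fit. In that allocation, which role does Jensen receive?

Jensen receives Data role.

Optimal: Jensen→Data role (50 pts), Ghosh→Frontend role (97 pts), Quispe→Backend role (85 pts), Ivanova→Ops role (78 pts), Huang→Lead role (85 pts), Leclerc→QA role (100 pts) — total 50+97+85+78+85+100 = 495 pts.
Next-best assignment: Jensen→Lead role, Ghosh→Frontend role, Quispe→Backend role, Ivanova→Ops role, Huang→Data role, Leclerc→QA role = 488 pts.
No other one-to-one assignment exceeds 495 pts.
Jensen's own top role is Lead role (80 pts), but forcing Jensen→Lead role and reassigning the rest optimally gives only 488 pts — worse by 7.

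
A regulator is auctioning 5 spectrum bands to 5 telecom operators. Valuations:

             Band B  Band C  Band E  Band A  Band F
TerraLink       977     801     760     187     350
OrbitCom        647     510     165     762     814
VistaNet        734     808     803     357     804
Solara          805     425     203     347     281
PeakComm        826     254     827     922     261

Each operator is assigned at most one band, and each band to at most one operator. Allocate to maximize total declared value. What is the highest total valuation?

Maximum total: $4145M

Treat this as an assignment problem: match each operator to one band.
Optimal: TerraLink→Band C ($801M), OrbitCom→Band F ($814M), VistaNet→Band E ($803M), Solara→Band B ($805M), PeakComm→Band A ($922M) — total 801+814+803+805+922 = $4145M.
Swapping PeakComm↔Solara (PeakComm→Band B $826M, Solara→Band A $347M) loses 554.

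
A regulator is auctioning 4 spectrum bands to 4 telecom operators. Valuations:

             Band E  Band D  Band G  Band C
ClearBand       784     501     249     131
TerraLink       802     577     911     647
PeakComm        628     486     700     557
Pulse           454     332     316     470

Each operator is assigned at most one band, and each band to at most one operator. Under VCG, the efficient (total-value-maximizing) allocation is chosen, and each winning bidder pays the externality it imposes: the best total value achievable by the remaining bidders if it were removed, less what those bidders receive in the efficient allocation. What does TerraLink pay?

Efficient allocation: ClearBand→Band E ($784M), TerraLink→Band G ($911M), PeakComm→Band D ($486M), Pulse→Band C ($470M); total welfare W = $2651M.
TerraLink receives Band G at value $911M, so the others get W − 911 = $1740M.
Without TerraLink: best allocation of the remaining 3 bidders over all 4 bands is ClearBand→Band E ($784M), PeakComm→Band G ($700M), Pulse→Band C ($470M), total $1954M.
VCG payment = (others' best without TerraLink) − (others' welfare with TerraLink) = 1954 − 1740 = $214M.

TerraLink pays $214M.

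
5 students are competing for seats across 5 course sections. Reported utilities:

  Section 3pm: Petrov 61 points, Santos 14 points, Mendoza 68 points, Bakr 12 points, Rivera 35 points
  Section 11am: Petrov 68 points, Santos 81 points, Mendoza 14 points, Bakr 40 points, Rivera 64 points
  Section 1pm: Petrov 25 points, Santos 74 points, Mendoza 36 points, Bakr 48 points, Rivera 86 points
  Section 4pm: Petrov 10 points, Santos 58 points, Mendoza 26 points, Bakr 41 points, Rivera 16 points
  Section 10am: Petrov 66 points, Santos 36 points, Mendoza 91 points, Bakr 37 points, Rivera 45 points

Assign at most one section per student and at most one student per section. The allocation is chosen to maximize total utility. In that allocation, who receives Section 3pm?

Optimal: Petrov→Section 3pm (61 points), Santos→Section 11am (81 points), Mendoza→Section 10am (91 points), Bakr→Section 4pm (41 points), Rivera→Section 1pm (86 points) — total 61+81+91+41+86 = 360 points.
Row-greedy (each student in turn takes its best remaining section) gives 309 points, worse by 51.
Swapping Rivera↔Mendoza (Rivera→Section 10am 45 points, Mendoza→Section 1pm 36 points) loses 96.
Checked against all permutations: 360 points is optimal.
Petrov's own top section is Section 11am (68 points), but forcing Petrov→Section 11am and reassigning the rest optimally gives only 317 points — worse by 43.

Petrov receives Section 3pm.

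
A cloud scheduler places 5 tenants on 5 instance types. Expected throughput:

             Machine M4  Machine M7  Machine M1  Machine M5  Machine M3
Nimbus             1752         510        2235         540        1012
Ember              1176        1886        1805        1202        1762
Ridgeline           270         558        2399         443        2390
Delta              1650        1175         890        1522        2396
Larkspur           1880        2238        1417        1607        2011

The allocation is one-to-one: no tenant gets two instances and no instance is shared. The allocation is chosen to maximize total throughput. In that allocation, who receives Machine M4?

This is a one-to-one assignment (maximum-weight bipartite matching).
Optimal: Nimbus→Machine M4 (1752 ops/s), Ember→Machine M7 (1886 ops/s), Ridgeline→Machine M1 (2399 ops/s), Delta→Machine M3 (2396 ops/s), Larkspur→Machine M5 (1607 ops/s) — total 1752+1886+2399+2396+1607 = 10040 ops/s.
Row-greedy (each tenant in turn takes its best remaining instance) gives 9768 ops/s, worse by 272.
Next-best assignment: Nimbus→Machine M4, Ember→Machine M5, Ridgeline→Machine M1, Delta→Machine M3, Larkspur→Machine M7 = 9987 ops/s.
Swapping Larkspur↔Nimbus (Larkspur→Machine M4 1880 ops/s, Nimbus→Machine M5 540 ops/s) loses 939.
Every other assignment is strictly worse.
Nimbus's own top instance is Machine M1 (2235 ops/s), but forcing Nimbus→Machine M1 and reassigning the rest optimally gives only 9913 ops/s — worse by 127.

Nimbus receives Machine M4.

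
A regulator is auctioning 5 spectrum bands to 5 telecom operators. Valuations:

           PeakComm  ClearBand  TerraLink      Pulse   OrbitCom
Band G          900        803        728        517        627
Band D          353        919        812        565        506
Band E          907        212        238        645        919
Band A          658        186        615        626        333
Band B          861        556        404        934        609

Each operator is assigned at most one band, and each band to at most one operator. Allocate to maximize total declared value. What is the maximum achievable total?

This is a one-to-one assignment (maximum-weight bipartite matching).
Optimal: PeakComm→Band G ($900M), ClearBand→Band D ($919M), TerraLink→Band A ($615M), Pulse→Band B ($934M), OrbitCom→Band E ($919M) — total 900+919+615+934+919 = $4287M.
Row-greedy (each operator in turn takes its best remaining band) gives $3821M, worse by 466.
Swapping OrbitCom↔TerraLink (OrbitCom→Band A $333M, TerraLink→Band E $238M) loses 963.
No other one-to-one assignment exceeds $4287M.

Max total: $4287M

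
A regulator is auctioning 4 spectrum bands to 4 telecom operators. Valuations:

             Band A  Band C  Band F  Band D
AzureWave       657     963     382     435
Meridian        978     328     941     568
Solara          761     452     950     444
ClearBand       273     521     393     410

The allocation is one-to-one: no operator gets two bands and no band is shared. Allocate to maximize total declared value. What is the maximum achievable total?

Max total: $3301M

Optimal: AzureWave→Band C ($963M), Meridian→Band A ($978M), Solara→Band F ($950M), ClearBand→Band D ($410M) — total 963+978+950+410 = $3301M.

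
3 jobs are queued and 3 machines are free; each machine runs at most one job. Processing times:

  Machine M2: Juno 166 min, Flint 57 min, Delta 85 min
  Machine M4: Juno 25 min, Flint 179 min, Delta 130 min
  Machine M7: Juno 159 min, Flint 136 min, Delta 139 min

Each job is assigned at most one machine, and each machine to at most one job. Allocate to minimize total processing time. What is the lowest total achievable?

Optimal: Juno→Machine M4 (25 min), Flint→Machine M2 (57 min), Delta→Machine M7 (139 min) — total 25+57+139 = 221 min.
Checked against all permutations: 221 min is optimal.

Minimum total: 221 min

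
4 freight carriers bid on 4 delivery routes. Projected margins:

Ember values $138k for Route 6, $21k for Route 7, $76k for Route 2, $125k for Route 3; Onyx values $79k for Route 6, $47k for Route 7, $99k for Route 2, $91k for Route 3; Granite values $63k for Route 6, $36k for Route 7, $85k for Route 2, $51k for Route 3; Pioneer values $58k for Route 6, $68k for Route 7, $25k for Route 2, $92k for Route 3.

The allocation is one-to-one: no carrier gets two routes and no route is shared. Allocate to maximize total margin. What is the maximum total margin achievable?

Treat this as an assignment problem: match each carrier to one route.
Optimal: Ember→Route 6 ($138k), Onyx→Route 3 ($91k), Granite→Route 2 ($85k), Pioneer→Route 7 ($68k) — total 138+91+85+68 = $382k.
Row-greedy (each carrier in turn takes its best remaining route) gives $356k, worse by 26.
Swapping Ember↔Onyx (Ember→Route 3 $125k, Onyx→Route 6 $79k) loses 25.

Maximum total: $382k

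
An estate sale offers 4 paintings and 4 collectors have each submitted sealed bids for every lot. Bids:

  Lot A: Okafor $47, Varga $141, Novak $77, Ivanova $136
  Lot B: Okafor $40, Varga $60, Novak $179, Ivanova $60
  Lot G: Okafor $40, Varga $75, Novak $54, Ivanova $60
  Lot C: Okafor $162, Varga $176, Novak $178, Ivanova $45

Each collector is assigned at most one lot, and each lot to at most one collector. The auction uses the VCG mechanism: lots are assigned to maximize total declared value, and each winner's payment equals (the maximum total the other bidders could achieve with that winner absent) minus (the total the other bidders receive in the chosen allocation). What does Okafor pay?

Efficient allocation: Okafor→Lot C ($162), Varga→Lot G ($75), Novak→Lot B ($179), Ivanova→Lot A ($136); total welfare W = $552.
Okafor receives Lot C at value $162, so the others get W − 162 = $390.
Without Okafor: best allocation of the remaining 3 bidders over all 4 lots is Varga→Lot C ($176), Novak→Lot B ($179), Ivanova→Lot A ($136), total $491.
VCG payment = (others' best without Okafor) − (others' welfare with Okafor) = 491 − 390 = $101.

Okafor pays $101.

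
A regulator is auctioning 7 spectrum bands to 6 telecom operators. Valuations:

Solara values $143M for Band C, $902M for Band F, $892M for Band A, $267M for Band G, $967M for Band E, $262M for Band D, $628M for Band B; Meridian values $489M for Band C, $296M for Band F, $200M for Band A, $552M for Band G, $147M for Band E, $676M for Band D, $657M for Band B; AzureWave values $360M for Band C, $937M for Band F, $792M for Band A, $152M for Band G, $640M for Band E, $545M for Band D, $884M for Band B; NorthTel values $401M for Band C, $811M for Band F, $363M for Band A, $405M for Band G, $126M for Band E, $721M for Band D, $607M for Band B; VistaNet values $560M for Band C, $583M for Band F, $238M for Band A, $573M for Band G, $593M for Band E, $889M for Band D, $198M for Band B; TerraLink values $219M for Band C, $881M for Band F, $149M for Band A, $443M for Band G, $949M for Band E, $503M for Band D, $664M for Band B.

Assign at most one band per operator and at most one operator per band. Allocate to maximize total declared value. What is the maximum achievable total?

Maximum total: $4977M

Optimal: Solara→Band A ($892M), Meridian→Band G ($552M), AzureWave→Band B ($884M), NorthTel→Band F ($811M), VistaNet→Band D ($889M), TerraLink→Band E ($949M) — total 892+552+884+811+889+949 = $4977M.
Column-greedy (each band in turn goes to its best remaining operator) gives $4611M, worse by 366.
Next-best assignment: Solara→Band A, Meridian→Band C, AzureWave→Band B, NorthTel→Band F, VistaNet→Band D, TerraLink→Band E = $4914M.
Swapping AzureWave↔Solara (AzureWave→Band A $792M, Solara→Band B $628M) loses 356.
Checked against all permutations: $4977M is optimal.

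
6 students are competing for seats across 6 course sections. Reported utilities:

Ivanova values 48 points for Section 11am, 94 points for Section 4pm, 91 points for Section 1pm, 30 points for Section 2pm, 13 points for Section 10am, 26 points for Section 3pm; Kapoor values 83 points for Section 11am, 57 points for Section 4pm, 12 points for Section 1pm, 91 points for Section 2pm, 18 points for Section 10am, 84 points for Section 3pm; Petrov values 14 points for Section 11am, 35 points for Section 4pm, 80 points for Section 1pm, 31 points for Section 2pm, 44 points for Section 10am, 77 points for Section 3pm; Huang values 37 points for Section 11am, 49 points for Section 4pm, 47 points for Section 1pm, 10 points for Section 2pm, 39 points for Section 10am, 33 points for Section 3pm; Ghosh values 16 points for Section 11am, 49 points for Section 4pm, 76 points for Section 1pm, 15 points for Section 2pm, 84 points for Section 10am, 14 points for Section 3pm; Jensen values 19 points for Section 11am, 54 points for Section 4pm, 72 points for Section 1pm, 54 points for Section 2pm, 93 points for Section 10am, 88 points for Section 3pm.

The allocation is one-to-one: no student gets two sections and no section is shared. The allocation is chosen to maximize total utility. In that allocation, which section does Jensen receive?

Jensen receives Section 3pm.

This is the linear assignment problem.
Optimal: Ivanova→Section 4pm (94 points), Kapoor→Section 2pm (91 points), Petrov→Section 1pm (80 points), Huang→Section 11am (37 points), Ghosh→Section 10am (84 points), Jensen→Section 3pm (88 points) — total 94+91+80+37+84+88 = 474 points.
Column-greedy (each section in turn goes to its best remaining student) gives 428 points, worse by 46.
Jensen's own top section is Section 10am (93 points), but forcing Jensen→Section 10am and reassigning the rest optimally gives only 468 points — worse by 6.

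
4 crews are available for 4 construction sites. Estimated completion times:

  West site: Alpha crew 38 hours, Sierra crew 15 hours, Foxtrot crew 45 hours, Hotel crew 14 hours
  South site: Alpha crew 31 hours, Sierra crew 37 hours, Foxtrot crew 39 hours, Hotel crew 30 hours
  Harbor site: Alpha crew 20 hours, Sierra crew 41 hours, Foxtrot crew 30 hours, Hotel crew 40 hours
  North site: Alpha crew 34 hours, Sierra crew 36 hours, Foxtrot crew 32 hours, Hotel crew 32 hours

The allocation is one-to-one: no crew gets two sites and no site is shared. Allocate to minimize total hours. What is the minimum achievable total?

Min total: 97 hours

This is the linear assignment problem.
Optimal: Alpha crew→Harbor site (20 hours), Sierra crew→West site (15 hours), Foxtrot crew→North site (32 hours), Hotel crew→South site (30 hours) — total 20+15+32+30 = 97 hours.
Column-greedy (each site in turn goes to its cheapest remaining crew) gives 111 hours, worse by 14.
No other one-to-one assignment undercuts 97 hours.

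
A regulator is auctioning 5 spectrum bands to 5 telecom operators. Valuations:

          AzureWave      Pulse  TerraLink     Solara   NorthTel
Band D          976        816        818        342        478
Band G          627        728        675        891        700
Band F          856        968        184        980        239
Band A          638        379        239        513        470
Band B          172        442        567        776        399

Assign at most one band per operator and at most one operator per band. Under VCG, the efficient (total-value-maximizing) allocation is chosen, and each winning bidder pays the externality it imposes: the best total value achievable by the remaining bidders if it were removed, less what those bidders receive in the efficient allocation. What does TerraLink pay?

TerraLink pays $338M.

Efficient allocation: AzureWave→Band A ($638M), Pulse→Band F ($968M), TerraLink→Band D ($818M), Solara→Band B ($776M), NorthTel→Band G ($700M); total welfare W = $3900M.
TerraLink receives Band D at value $818M, so the others get W − 818 = $3082M.
Without TerraLink: best allocation of the remaining 4 bidders over all 5 bands is AzureWave→Band D ($976M), Pulse→Band F ($968M), Solara→Band B ($776M), NorthTel→Band G ($700M), total $3420M.
VCG payment = (others' best without TerraLink) − (others' welfare with TerraLink) = 3420 − 3082 = $338M.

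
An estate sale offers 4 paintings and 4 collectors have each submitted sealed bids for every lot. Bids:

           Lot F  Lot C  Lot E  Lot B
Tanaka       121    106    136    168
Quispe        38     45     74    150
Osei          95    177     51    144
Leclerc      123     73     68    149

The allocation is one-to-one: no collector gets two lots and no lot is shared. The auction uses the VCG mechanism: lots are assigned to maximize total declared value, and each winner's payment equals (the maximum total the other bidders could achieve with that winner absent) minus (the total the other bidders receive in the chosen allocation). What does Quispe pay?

Quispe pays $32.

Efficient allocation: Tanaka→Lot E ($136), Quispe→Lot B ($150), Osei→Lot C ($177), Leclerc→Lot F ($123); total welfare W = $586.
Quispe receives Lot B at value $150, so the others get W − 150 = $436.
Without Quispe: best allocation of the remaining 3 bidders over all 4 lots is Tanaka→Lot B ($168), Osei→Lot C ($177), Leclerc→Lot F ($123), total $468.
VCG payment = (others' best without Quispe) − (others' welfare with Quispe) = 468 − 436 = $32.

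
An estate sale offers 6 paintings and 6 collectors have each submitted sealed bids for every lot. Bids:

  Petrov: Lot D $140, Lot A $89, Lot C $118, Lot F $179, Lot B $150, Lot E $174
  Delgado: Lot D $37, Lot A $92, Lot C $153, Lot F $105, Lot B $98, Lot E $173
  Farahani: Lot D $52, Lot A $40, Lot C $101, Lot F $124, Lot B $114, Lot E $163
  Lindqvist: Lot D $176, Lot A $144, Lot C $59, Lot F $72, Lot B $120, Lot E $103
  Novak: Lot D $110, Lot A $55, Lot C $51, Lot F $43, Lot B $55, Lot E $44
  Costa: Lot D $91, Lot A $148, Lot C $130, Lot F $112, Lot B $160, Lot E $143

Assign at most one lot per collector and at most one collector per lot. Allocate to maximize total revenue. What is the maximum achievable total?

This is a one-to-one assignment (maximum-weight bipartite matching).
Optimal: Petrov→Lot F ($179), Delgado→Lot C ($153), Farahani→Lot E ($163), Lindqvist→Lot A ($144), Novak→Lot D ($110), Costa→Lot B ($160) — total 179+153+163+144+110+160 = $909.
Max-entry greedy (repeatedly take the single best remaining cell) gives $844, worse by 65.
Next-best assignment: Petrov→Lot F, Delgado→Lot C, Farahani→Lot E, Lindqvist→Lot D, Novak→Lot A, Costa→Lot B = $886.
Checked against all permutations: $909 is optimal.

Maximum total: $909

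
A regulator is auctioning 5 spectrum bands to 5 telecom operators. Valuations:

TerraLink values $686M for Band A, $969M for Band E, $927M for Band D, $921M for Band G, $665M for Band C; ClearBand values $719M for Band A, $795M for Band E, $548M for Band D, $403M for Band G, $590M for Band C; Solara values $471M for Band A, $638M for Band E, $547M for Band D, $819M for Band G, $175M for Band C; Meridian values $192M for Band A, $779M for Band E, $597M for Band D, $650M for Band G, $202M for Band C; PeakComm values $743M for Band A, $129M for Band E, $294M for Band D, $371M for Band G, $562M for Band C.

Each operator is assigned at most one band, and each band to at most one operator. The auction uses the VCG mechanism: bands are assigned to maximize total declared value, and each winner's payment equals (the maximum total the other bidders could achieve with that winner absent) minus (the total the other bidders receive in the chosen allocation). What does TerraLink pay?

TerraLink pays $23M.

Efficient allocation: TerraLink→Band D ($927M), ClearBand→Band C ($590M), Solara→Band G ($819M), Meridian→Band E ($779M), PeakComm→Band A ($743M); total welfare W = $3858M.
TerraLink receives Band D at value $927M, so the others get W − 927 = $2931M.
Without TerraLink: best allocation of the remaining 4 bidders over all 5 bands is ClearBand→Band E ($795M), Solara→Band G ($819M), Meridian→Band D ($597M), PeakComm→Band A ($743M), total $2954M.
VCG payment = (others' best without TerraLink) − (others' welfare with TerraLink) = 2954 − 2931 = $23M.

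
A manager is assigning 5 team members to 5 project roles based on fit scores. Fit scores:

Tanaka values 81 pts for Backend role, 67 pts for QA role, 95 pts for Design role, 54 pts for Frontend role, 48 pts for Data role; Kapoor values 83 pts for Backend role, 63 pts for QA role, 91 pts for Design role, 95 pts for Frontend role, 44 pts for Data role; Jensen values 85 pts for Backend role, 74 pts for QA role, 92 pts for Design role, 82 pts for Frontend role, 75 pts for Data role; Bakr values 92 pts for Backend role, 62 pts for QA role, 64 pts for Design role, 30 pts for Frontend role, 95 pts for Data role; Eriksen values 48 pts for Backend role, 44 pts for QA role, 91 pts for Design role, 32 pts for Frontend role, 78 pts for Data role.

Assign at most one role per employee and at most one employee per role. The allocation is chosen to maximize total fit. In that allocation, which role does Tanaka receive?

This is the linear assignment problem.
Optimal: Tanaka→Backend role (81 pts), Kapoor→Frontend role (95 pts), Jensen→QA role (74 pts), Bakr→Data role (95 pts), Eriksen→Design role (91 pts) — total 81+95+74+95+91 = 436 pts.
Max-entry greedy (repeatedly take the single best remaining cell) gives 414 pts, worse by 22.
Next-best assignment: Tanaka→Design role, Kapoor→Frontend role, Jensen→QA role, Bakr→Backend role, Eriksen→Data role = 434 pts.
No other one-to-one assignment exceeds 436 pts.
Tanaka's own top role is Design role (95 pts), but forcing Tanaka→Design role and reassigning the rest optimally gives only 434 pts — worse by 2.

Tanaka receives Backend role.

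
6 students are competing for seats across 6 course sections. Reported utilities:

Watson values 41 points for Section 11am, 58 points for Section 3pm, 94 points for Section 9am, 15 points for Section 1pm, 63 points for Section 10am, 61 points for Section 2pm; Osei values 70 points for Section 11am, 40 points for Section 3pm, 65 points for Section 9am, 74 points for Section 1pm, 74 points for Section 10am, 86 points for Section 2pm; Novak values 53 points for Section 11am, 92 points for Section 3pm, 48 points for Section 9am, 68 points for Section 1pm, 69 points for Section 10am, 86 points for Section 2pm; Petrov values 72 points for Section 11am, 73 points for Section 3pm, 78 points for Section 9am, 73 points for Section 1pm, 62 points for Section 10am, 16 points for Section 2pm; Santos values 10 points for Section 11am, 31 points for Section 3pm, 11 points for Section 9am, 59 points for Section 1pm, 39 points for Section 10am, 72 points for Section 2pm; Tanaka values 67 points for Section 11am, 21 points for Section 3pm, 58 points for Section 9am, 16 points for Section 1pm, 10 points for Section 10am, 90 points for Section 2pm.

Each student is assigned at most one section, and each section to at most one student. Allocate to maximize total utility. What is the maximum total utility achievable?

Maximum total: 481 points

Optimal: Watson→Section 9am (94 points), Osei→Section 10am (74 points), Novak→Section 3pm (92 points), Petrov→Section 11am (72 points), Santos→Section 1pm (59 points), Tanaka→Section 2pm (90 points) — total 94+74+92+72+59+90 = 481 points.
Row-greedy (each student in turn takes its best remaining section) gives 451 points, worse by 30.
Swapping Tanaka↔Santos (Tanaka→Section 1pm 16 points, Santos→Section 2pm 72 points) loses 61.
Checked against all permutations: 481 points is optimal.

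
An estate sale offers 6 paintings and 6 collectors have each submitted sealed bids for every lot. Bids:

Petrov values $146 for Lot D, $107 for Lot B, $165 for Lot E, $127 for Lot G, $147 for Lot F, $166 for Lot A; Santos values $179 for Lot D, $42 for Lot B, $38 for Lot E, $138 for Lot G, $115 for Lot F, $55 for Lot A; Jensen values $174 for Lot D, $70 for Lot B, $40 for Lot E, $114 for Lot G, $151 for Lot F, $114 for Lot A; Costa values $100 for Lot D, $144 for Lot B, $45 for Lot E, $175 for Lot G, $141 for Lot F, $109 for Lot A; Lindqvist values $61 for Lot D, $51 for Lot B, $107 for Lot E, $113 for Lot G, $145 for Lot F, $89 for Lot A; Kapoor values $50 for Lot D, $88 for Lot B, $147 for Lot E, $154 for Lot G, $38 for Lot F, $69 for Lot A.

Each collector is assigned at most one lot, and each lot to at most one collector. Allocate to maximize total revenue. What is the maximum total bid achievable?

Optimal: Petrov→Lot A ($166), Santos→Lot G ($138), Jensen→Lot D ($174), Costa→Lot B ($144), Lindqvist→Lot F ($145), Kapoor→Lot E ($147) — total 166+138+174+144+145+147 = $914.
Row-greedy (each collector in turn takes its best remaining lot) gives $866, worse by 48.
Next-best assignment: Petrov→Lot E, Santos→Lot D, Jensen→Lot A, Costa→Lot B, Lindqvist→Lot F, Kapoor→Lot G = $901.

Maximum total: $914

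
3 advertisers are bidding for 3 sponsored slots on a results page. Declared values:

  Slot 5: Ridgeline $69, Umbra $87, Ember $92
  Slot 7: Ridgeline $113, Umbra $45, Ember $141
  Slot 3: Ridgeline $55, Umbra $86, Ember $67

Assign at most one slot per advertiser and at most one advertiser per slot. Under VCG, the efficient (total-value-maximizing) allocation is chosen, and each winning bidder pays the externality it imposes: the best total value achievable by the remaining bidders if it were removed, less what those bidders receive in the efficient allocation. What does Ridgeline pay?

Ridgeline pays $1.

Efficient allocation: Ridgeline→Slot 5 ($69), Umbra→Slot 3 ($86), Ember→Slot 7 ($141); total welfare W = $296.
Ridgeline receives Slot 5 at value $69, so the others get W − 69 = $227.
Without Ridgeline: best allocation of the remaining 2 bidders over all 3 slots is Umbra→Slot 5 ($87), Ember→Slot 7 ($141), total $228.
VCG payment = (others' best without Ridgeline) − (others' welfare with Ridgeline) = 228 − 227 = $1.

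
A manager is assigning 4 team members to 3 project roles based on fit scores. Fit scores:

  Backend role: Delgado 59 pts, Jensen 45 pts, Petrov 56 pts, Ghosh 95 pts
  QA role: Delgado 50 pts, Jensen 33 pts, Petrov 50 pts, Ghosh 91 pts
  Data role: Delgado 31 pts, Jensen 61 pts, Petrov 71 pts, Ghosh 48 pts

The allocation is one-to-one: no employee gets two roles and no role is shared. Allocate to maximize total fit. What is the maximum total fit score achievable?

Treat this as an assignment problem: match each employee to one role.
Optimal: Delgado→Backend role (59 pts), Ghosh→QA role (91 pts), Petrov→Data role (71 pts) — total 59+91+71 = 221 pts.

Max total: 221 pts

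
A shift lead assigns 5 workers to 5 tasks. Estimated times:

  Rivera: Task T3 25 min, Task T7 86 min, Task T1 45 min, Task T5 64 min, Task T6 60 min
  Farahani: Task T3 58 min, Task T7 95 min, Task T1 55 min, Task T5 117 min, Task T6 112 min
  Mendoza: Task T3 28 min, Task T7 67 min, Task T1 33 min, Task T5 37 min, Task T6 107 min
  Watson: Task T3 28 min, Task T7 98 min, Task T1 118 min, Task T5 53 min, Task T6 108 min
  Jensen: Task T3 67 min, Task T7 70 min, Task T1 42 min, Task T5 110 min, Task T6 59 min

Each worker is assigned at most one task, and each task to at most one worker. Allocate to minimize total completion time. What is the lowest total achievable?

Optimal: Rivera→Task T6 (60 min), Farahani→Task T1 (55 min), Mendoza→Task T5 (37 min), Watson→Task T3 (28 min), Jensen→Task T7 (70 min) — total 60+55+37+28+70 = 250 min.
Min-entry greedy (repeatedly take the single cheapest remaining cell) gives 265 min, worse by 15.
No other one-to-one assignment undercuts 250 min.

Minimum total: 250 min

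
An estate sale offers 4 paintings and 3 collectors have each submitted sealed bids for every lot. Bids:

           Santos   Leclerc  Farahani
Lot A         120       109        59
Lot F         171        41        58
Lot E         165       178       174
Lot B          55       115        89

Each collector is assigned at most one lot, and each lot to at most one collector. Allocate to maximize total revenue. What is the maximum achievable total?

Optimal: Santos→Lot F ($171), Leclerc→Lot B ($115), Farahani→Lot E ($174) — total 171+115+174 = $460.
Row-greedy (each collector in turn takes its best remaining lot) gives $438, worse by 22.
Every other assignment is strictly worse.

Maximum total: $460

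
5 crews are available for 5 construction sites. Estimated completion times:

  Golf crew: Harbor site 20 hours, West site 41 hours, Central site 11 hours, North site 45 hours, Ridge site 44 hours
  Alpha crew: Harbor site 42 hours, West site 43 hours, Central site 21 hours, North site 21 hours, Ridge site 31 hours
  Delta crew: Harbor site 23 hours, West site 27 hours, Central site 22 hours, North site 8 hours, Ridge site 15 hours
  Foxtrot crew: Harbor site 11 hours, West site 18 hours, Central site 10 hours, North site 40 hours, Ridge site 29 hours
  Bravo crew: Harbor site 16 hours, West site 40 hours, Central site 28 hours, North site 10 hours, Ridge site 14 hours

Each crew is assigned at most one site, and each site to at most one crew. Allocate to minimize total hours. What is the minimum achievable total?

Minimum total: 81 hours

This is the linear assignment problem.
Optimal: Golf crew→Harbor site (20 hours), Alpha crew→Central site (21 hours), Delta crew→North site (8 hours), Foxtrot crew→West site (18 hours), Bravo crew→Ridge site (14 hours) — total 20+21+8+18+14 = 81 hours.
Swapping Golf crew↔Delta crew (Golf crew→North site 45 hours, Delta crew→Harbor site 23 hours) adds 40.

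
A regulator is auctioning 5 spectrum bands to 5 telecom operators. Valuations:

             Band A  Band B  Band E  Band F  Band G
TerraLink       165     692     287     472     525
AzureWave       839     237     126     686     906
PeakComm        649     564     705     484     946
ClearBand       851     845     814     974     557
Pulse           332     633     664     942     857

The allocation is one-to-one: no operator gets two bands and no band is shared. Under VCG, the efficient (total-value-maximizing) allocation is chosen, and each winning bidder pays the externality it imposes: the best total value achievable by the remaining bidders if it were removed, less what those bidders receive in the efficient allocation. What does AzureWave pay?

Efficient allocation: TerraLink→Band B ($692M), AzureWave→Band A ($839M), PeakComm→Band G ($946M), ClearBand→Band E ($814M), Pulse→Band F ($942M); total welfare W = $4233M.
AzureWave receives Band A at value $839M, so the others get W − 839 = $3394M.
Without AzureWave: best allocation of the remaining 4 bidders over all 5 bands is TerraLink→Band B ($692M), PeakComm→Band G ($946M), ClearBand→Band A ($851M), Pulse→Band F ($942M), total $3431M.
VCG payment = (others' best without AzureWave) − (others' welfare with AzureWave) = 3431 − 3394 = $37M.

AzureWave pays $37M.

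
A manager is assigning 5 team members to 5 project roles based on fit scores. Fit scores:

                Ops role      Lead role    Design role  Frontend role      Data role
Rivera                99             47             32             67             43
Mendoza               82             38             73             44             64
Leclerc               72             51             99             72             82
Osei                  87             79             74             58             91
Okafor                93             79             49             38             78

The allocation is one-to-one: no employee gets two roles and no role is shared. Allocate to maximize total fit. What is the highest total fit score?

Optimal: Rivera→Frontend role (67 pts), Mendoza→Ops role (82 pts), Leclerc→Design role (99 pts), Osei→Data role (91 pts), Okafor→Lead role (79 pts) — total 67+82+99+91+79 = 418 pts.
Max-entry greedy (repeatedly take the single best remaining cell) gives 412 pts, worse by 6.
Swapping Rivera↔Osei (Rivera→Data role 43 pts, Osei→Frontend role 58 pts) loses 57.

Max total: 418 pts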